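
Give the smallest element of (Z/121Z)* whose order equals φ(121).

2

φ(121) = φ(11^2) = 11·(11−1) = 110 = 2 · 5 · 11.
g is a primitive root iff g^(110/q) ≢ 1 (mod 121) for each prime q ∈ {2, 5, 11}.
g = 2: 2^55 ≡ 120; 2^22 ≡ 81; 2^10 ≡ 56 — none is 1, so 2 is a primitive root.
So 2 is the smallest generator of (Z/121Z)^×.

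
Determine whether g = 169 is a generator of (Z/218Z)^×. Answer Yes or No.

No

φ(218) = φ(2)·φ(109) = 1·108 = 108 = 2^2 · 3^3.
169 is a primitive root mod 218 iff 169^(φ(218)/q) ≢ 1 for every prime q | φ(218), i.e. q ∈ {2, 3}.
169^54 ≡ 1 (mod 218)  [q = 2: ≡ 1 ✗]
169^36 ≡ 45 (mod 218)  [q = 3: ≢ 1 ✓]
169^54 ≡ 1 shows ord(169) | 54, strictly less than φ(218); not a primitive root.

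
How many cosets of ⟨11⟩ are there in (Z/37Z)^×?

6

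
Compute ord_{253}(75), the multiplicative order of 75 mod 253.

By Lagrange's theorem, ord_253(75) divides φ(253) = φ(11·23) = (11−1)·(23−1) = 10·22 = 220 = 2^2 · 5 · 11.
Divisors of 220: 1, 2, 4, 5, 10, 11, 20, 22, 44, 55, 110, 220.
Evaluate successive powers at the divisors of 220:
75^1 ≡ 75 (mod 253)
75^2 ≡ 59 (mod 253)
75^4 ≡ 192 (mod 253)
75^5 ≡ 232 (mod 253)
75^10 ≡ 188 (mod 253)
75^11 ≡ 185 (mod 253)
75^20 ≡ 177 (mod 253)
75^22 ≡ 70 (mod 253)
75^44 ≡ 93 (mod 253)
75^55 ≡ 1 (mod 253) ✓
So ord_253(75) = 55.

55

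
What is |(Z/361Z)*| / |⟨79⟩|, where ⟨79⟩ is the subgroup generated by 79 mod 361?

1

By Lagrange's theorem, ord_361(79) divides φ(361) = φ(19^2) = 19·(19−1) = 342 = 2 · 3^2 · 19.
Divisors of 342: 1, 2, 3, 6, 9, 18, 19, 38, 57, 114, 171, 342.
Evaluate successive powers at the divisors of 342:
79^1 ≡ 79 (mod 361)
79^2 ≡ 104 (mod 361)
79^3 ≡ 274 (mod 361)
79^6 ≡ 349 (mod 361)
79^9 ≡ 322 (mod 361)
79^18 ≡ 77 (mod 361)
79^19 ≡ 307 (mod 361)
79^38 ≡ 28 (mod 361)
79^57 ≡ 293 (mod 361)
79^114 ≡ 292 (mod 361)
79^171 ≡ 360 (mod 361)
79^342 ≡ 1 (mod 361) ✓
So ord_361(79) = 342, hence |⟨79⟩| = 342.
[(Z/361Z)^× : ⟨79⟩] = 342/342 = 1.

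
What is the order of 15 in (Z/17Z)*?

8

The order of 15 must divide φ(17) = 17 − 1 = 16 = 2^4.
Divisors of 16: 1, 2, 4, 8, 16.
Test each divisor d:
15^1 ≡ 15
15^2 ≡ 4
15^4 ≡ 16
15^8 ≡ 1
Therefore the multiplicative order of 15 modulo 17 is 8.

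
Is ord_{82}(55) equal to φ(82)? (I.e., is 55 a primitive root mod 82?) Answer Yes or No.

No

φ(82) = φ(2)·φ(41) = 1·40 = 40 = 2^3 · 5.
An element g generates (Z/82Z)^× iff g^(40/q) ≢ 1 (mod 82) for each prime q ∈ {2, 5}.
55^20 ≡ 81 (mod 82)  [q = 2: ≢ 1 ✓]
55^8 ≡ 1 (mod 82)  [q = 5: ≡ 1 ✗]
55^8 ≡ 1 shows ord(55) | 8, strictly less than φ(82); not a primitive root.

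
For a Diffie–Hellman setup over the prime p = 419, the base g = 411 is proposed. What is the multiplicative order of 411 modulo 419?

By Lagrange's theorem, ord_419(411) divides φ(419) = 419 − 1 = 418 = 2 · 11 · 19.
Divisors of 418: 1, 2, 11, 19, 22, 38, 209, 418.
Compute 411^d (mod 419) for the divisors d until we hit 1:
411^1 ≡ 411
411^2 ≡ 64
411^11 ≡ 330
411^19 ≡ 59
411^22 ≡ 379
411^38 ≡ 129
411^209 ≡ 1
So ord_419(411) = 209.

209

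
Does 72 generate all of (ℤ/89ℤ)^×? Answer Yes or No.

No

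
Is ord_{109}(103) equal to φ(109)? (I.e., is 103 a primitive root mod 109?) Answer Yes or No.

Yes

φ(109) = 109 − 1 = 108 = 2^2 · 3^3.
It suffices to check that the order of 103 is not a proper divisor of 108: compute 103^(108/q) for q ∈ {2, 3}.
103^54 ≡ 108 (mod 109)  [q = 2: ≢ 1 ✓]
103^36 ≡ 63 (mod 109)  [q = 3: ≢ 1 ✓]
None equal 1, so ord_109(103) = 108: 103 is a primitive root.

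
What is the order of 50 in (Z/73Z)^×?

36

Since 50 ∈ (Z/73Z)^×, its order divides φ(73) = 73 − 1 = 72 = 2^3 · 3^2.
Divisors of 72: 1, 2, 3, 4, 6, 8, 9, 12, 18, 24, 36, 72.
Evaluate successive powers at the divisors of 72:
50^1 ≡ 50 (mod 73)
50^2 ≡ 18 (mod 73)
50^3 ≡ 24 (mod 73)
50^4 ≡ 32 (mod 73)
50^6 ≡ 65 (mod 73)
50^8 ≡ 2 (mod 73)
50^9 ≡ 27 (mod 73)
50^12 ≡ 64 (mod 73)
50^18 ≡ 72 (mod 73)
50^24 ≡ 8 (mod 73)
50^36 ≡ 1 (mod 73) ✓
So ord_73(50) = 36.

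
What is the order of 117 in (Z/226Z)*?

14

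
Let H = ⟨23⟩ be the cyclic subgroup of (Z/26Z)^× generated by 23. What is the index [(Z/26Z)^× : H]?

By Lagrange's theorem, ord_26(23) divides φ(26) = φ(2)·φ(13) = 1·12 = 12 = 2^2 · 3.
Divisors of 12: 1, 2, 3, 4, 6, 12.
Evaluate successive powers at the divisors of 12:
23^1 ≡ 23
23^2 ≡ 9
23^3 ≡ 25
23^4 ≡ 3
23^6 ≡ 1
So ord_26(23) = 6, hence |⟨23⟩| = 6.
Index = |(Z/26Z)^×| / |⟨23⟩| = 12 / 6 = 2.

2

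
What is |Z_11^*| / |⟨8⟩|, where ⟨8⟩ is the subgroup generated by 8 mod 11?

Since 8 ∈ (Z/11Z)^×, its order divides φ(11) = 11 − 1 = 10 = 2 · 5.
Divisors of 10: 1, 2, 5, 10.
Check 8^d mod 11 for each divisor in increasing order:
8^1 ≡ 8
8^2 ≡ 9
8^5 ≡ 10
8^10 ≡ 1
So ord_11(8) = 10, hence |⟨8⟩| = 10.
The index is φ(11) / ord(8) = 10 / 10 = 1.

1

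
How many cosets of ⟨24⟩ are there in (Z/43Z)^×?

2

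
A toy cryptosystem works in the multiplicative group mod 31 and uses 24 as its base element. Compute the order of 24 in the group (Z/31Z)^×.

ord(24) | φ(31) = 31 − 1 = 30 = 2 · 3 · 5.
Divisors of 30: 1, 2, 3, 5, 6, 10, 15, 30.
Check 24^d mod 31 for each divisor in increasing order:
24^1 ≡ 24 (mod 31)
24^2 ≡ 18 (mod 31)
24^3 ≡ 29 (mod 31)
24^5 ≡ 26 (mod 31)
24^6 ≡ 4 (mod 31)
24^10 ≡ 25 (mod 31)
24^15 ≡ 30 (mod 31)
24^30 ≡ 1 (mod 31) ✓
So ord_31(24) = 30.

30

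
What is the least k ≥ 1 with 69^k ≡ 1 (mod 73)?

ord(69) | φ(73) = 73 − 1 = 72 = 2^3 · 3^2.
Divisors of 72: 1, 2, 3, 4, 6, 8, 9, 12, 18, 24, 36, 72.
Evaluate successive powers at the divisors of 72:
69^1 ≡ 69 (mod 73)
69^2 ≡ 16 (mod 73)
69^3 ≡ 9 (mod 73)
69^4 ≡ 37 (mod 73)
69^6 ≡ 8 (mod 73)
69^8 ≡ 55 (mod 73)
69^9 ≡ 72 (mod 73)
69^12 ≡ 64 (mod 73)
69^18 ≡ 1 (mod 73) ✓
Therefore the multiplicative order of 69 modulo 73 is 18.

18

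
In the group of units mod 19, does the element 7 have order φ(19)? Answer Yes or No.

No

φ(19) = 19 − 1 = 18 = 2 · 3^2.
It suffices to check that the order of 7 is not a proper divisor of 18: compute 7^(18/q) for q ∈ {2, 3}.
7^9 ≡ 1 (mod 19)  [q = 2: ≡ 1 ✗]
7^6 ≡ 1 (mod 19)  [q = 3: ≡ 1 ✗]
Since 7^9 ≡ 1, the order of 7 divides 9 < 18, so 7 is not a primitive root.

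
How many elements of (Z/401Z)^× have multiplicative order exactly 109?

φ(401) = 401 − 1 = 400 = 2^4 · 5^2.
Since (Z/401Z)^× is cyclic of order 400, the number of elements of order d is φ(d) when d | 400 and 0 otherwise.
Here 400 is not a multiple of 109, so there are no elements of order 109.

0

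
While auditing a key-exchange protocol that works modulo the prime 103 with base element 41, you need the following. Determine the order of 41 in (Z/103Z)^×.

ord(41) | φ(103) = 103 − 1 = 102 = 2 · 3 · 17.
Divisors of 102: 1, 2, 3, 6, 17, 34, 51, 102.
Compute 41^d (mod 103) for the divisors d until we hit 1:
41^1 ≡ 41
41^2 ≡ 33
41^3 ≡ 14
41^6 ≡ 93
41^17 ≡ 56
41^34 ≡ 46
41^51 ≡ 1
So ord_103(41) = 51.

51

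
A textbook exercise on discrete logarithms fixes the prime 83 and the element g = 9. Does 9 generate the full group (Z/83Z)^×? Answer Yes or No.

No

φ(83) = 83 − 1 = 82 = 2 · 41.
9 is a primitive root mod 83 iff 9^(φ(83)/q) ≢ 1 for every prime q | φ(83), i.e. q ∈ {2, 41}.
9^41 ≡ 1 (mod 83)  [q = 2: ≡ 1 ✗]
9^2 ≡ 81 (mod 83)  [q = 41: ≢ 1 ✓]
The check at q = 2 fails, so 9 generates a proper subgroup.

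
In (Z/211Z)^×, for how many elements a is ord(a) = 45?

φ(211) = 211 − 1 = 210 = 2 · 3 · 5 · 7.
In a cyclic group of order 210, there are φ(d) elements of order d for each divisor d of 210, and zero for non-divisors.
Here 210 is not a multiple of 45, so there are no elements of order 45.

0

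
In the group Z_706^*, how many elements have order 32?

φ(706) = φ(2)·φ(353) = 1·352 = 352 = 2^5 · 11.
In a cyclic group of order 352, there are φ(d) elements of order d for each divisor d of 352, and zero for non-divisors.
32 = 2^5 divides 352, and φ(32) = 16.

16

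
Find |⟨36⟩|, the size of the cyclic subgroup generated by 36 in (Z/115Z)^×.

11

Since 36 ∈ (Z/115Z)^×, its order divides φ(115) = φ(5·23) = (5−1)·(23−1) = 4·22 = 88 = 2^3 · 11.
Divisors of 88: 1, 2, 4, 8, 11, 22, 44, 88.
Check 36^d mod 115 for each divisor in increasing order:
36^1 ≡ 36 (mod 115)
36^2 ≡ 31 (mod 115)
36^4 ≡ 41 (mod 115)
36^8 ≡ 71 (mod 115)
36^11 ≡ 1 (mod 115) ✓
So ord_115(36) = 11.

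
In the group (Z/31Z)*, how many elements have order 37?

0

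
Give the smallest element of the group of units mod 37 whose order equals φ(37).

2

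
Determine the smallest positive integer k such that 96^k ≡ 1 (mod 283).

141

Since 96 ∈ (Z/283Z)^×, its order divides φ(283) = 283 − 1 = 282 = 2 · 3 · 47.
Divisors of 282: 1, 2, 3, 6, 47, 94, 141, 282.
Test each divisor d:
96^1 ≡ 96 (mod 283)
96^2 ≡ 160 (mod 283)
96^3 ≡ 78 (mod 283)
96^6 ≡ 141 (mod 283)
96^47 ≡ 44 (mod 283)
96^94 ≡ 238 (mod 283)
96^141 ≡ 1 (mod 283) ✓
The smallest such exponent is 141, so the order of 96 is 141.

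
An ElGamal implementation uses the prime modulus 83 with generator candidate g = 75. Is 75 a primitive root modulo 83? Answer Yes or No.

No

φ(83) = 83 − 1 = 82 = 2 · 41.
It suffices to check that the order of 75 is not a proper divisor of 82: compute 75^(82/q) for q ∈ {2, 41}.
75^41 ≡ 1 (mod 83)  [q = 2: ≡ 1 ✗]
75^2 ≡ 64 (mod 83)  [q = 41: ≢ 1 ✓]
Since 75^41 ≡ 1, the order of 75 divides 41 < 82, so 75 is not a primitive root.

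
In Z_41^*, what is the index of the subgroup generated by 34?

Since 34 ∈ (Z/41Z)^×, its order divides φ(41) = 41 − 1 = 40 = 2^3 · 5.
Divisors of 40: 1, 2, 4, 5, 8, 10, 20, 40.
Check 34^d mod 41 for each divisor in increasing order:
34^1 ≡ 34 (mod 41)
34^2 ≡ 8 (mod 41)
34^4 ≡ 23 (mod 41)
34^5 ≡ 3 (mod 41)
34^8 ≡ 37 (mod 41)
34^10 ≡ 9 (mod 41)
34^20 ≡ 40 (mod 41)
34^40 ≡ 1 (mod 41) ✓
The order of 34 is 40, so the subgroup it generates has 40 elements.
[(Z/41Z)^× : ⟨34⟩] = 40/40 = 1.

1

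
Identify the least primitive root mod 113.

φ(113) = 113 − 1 = 112 = 2^4 · 7.
Test candidates g = 2, 3, … against the prime factors q ∈ {2, 7} of φ(113): g is a generator iff g^(112/q) ≢ 1 for every such q.
g = 2: 2^56 ≡ 1 — hits 1, so not a primitive root.
g = 3: 3^56 ≡ 112; 3^16 ≡ 49 — none is 1, so 3 is a primitive root.
Hence the least primitive root of 113 is 3.

3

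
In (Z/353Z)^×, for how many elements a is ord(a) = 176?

80

φ(353) = 353 − 1 = 352 = 2^5 · 11.
In a cyclic group of order 352, there are φ(d) elements of order d for each divisor d of 352, and zero for non-divisors.
176 = 2^4 · 11 divides 352, and φ(176) = 80.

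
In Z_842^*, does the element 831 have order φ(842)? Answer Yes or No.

φ(842) = φ(2)·φ(421) = 1·420 = 420 = 2^2 · 3 · 5 · 7.
Test 831^(420/q) mod 842 for each prime factor q of 420:
831^210 ≡ 1 (mod 842)  [q = 2: ≡ 1 ✗]
831^140 ≡ 821 (mod 842)  [q = 3: ≢ 1 ✓]
831^84 ≡ 279 (mod 842)  [q = 5: ≢ 1 ✓]
831^60 ≡ 247 (mod 842)  [q = 7: ≢ 1 ✓]
831^210 ≡ 1 shows ord(831) | 210, strictly less than φ(842); not a primitive root.

No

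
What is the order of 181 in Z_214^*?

106

ord(181) | φ(214) = φ(2)·φ(107) = 1·106 = 106 = 2 · 53.
Divisors of 106: 1, 2, 53, 106.
Evaluate successive powers at the divisors of 106:
181^1 ≡ 181
181^2 ≡ 19
181^53 ≡ 213
181^106 ≡ 1
Therefore the multiplicative order of 181 modulo 214 is 106.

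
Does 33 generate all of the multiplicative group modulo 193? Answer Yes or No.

No

φ(193) = 193 − 1 = 192 = 2^6 · 3.
33 is a primitive root mod 193 iff 33^(φ(193)/q) ≢ 1 for every prime q | φ(193), i.e. q ∈ {2, 3}.
33^96 ≡ 192 (mod 193)  [q = 2: ≢ 1 ✓]
33^64 ≡ 1 (mod 193)  [q = 3: ≡ 1 ✗]
The check at q = 3 fails, so 33 generates a proper subgroup.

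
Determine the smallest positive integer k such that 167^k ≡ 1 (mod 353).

ord(167) | φ(353) = 353 − 1 = 352 = 2^5 · 11.
Divisors of 352: 1, 2, 4, 8, 11, 16, 22, 32, 44, 88, 176, 352.
Test each divisor d:
167^1 ≡ 167 (mod 353)
167^2 ≡ 2 (mod 353)
167^4 ≡ 4 (mod 353)
167^8 ≡ 16 (mod 353)
167^11 ≡ 49 (mod 353)
167^16 ≡ 256 (mod 353)
167^22 ≡ 283 (mod 353)
167^32 ≡ 231 (mod 353)
167^44 ≡ 311 (mod 353)
167^88 ≡ 352 (mod 353)
167^176 ≡ 1 (mod 353) ✓
The smallest such exponent is 176, so the order of 167 is 176.

176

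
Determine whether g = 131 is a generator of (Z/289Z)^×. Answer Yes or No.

No

φ(289) = φ(17^2) = 17·(17−1) = 272 = 2^4 · 17.
Test 131^(272/q) mod 289 for each prime factor q of 272:
131^136 ≡ 288 (mod 289)  [q = 2: ≢ 1 ✓]
131^16 ≡ 1 (mod 289)  [q = 17: ≡ 1 ✗]
The check at q = 17 fails, so 131 generates a proper subgroup.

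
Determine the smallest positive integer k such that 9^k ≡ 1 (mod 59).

By Lagrange's theorem, ord_59(9) divides φ(59) = 59 − 1 = 58 = 2 · 29.
Divisors of 58: 1, 2, 29, 58.
Compute 9^d (mod 59) for the divisors d until we hit 1:
9^1 ≡ 9
9^2 ≡ 22
9^29 ≡ 1
Therefore the multiplicative order of 9 modulo 59 is 29.

29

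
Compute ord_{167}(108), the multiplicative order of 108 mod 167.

By Lagrange's theorem, ord_167(108) divides φ(167) = 167 − 1 = 166 = 2 · 83.
Divisors of 166: 1, 2, 83, 166.
Compute 108^d (mod 167) for the divisors d until we hit 1:
108^1 ≡ 108
108^2 ≡ 141
108^83 ≡ 1
The smallest such exponent is 83, so the order of 108 is 83.

83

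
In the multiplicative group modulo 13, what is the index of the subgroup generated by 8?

3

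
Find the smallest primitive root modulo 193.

φ(193) = 193 − 1 = 192 = 2^6 · 3.
Test candidates g = 2, 3, … against the prime factors q ∈ {2, 3} of φ(193): g is a generator iff g^(192/q) ≢ 1 for every such q.
g = 2: 2^96 ≡ 1 — hits 1, so not a primitive root.
g = 3: 3^96 ≡ 1 — hits 1, so not a primitive root.
g = 4: 4^96 ≡ 1 — hits 1, so not a primitive root.
g = 5: 5^96 ≡ 192; 5^64 ≡ 84 — none is 1, so 5 is a primitive root.
The smallest primitive root modulo 193 is 5.

5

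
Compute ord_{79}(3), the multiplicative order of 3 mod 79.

78

By Lagrange's theorem, ord_79(3) divides φ(79) = 79 − 1 = 78 = 2 · 3 · 13.
Divisors of 78: 1, 2, 3, 6, 13, 26, 39, 78.
Test each divisor d:
3^1 ≡ 3
3^2 ≡ 9
3^3 ≡ 27
3^6 ≡ 18
3^13 ≡ 24
3^26 ≡ 23
3^39 ≡ 78
3^78 ≡ 1
Hence ord(3) = 78.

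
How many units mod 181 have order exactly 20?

φ(181) = 181 − 1 = 180 = 2^2 · 3^2 · 5.
(Z/181Z)^× is cyclic (|G| = 180); a cyclic group of order m has exactly φ(d) elements of each order d | m, and none otherwise.
20 = 2^2 · 5 divides 180, and φ(20) = 8.

8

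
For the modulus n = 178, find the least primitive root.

3

φ(178) = φ(2)·φ(89) = 1·88 = 88 = 2^3 · 11.
Test candidates g = 2, 3, … against the prime factors q ∈ {2, 11} of φ(178): g is a generator iff g^(88/q) ≢ 1 for every such q.
g = 2: gcd(2, 178) = 2 > 1, not a unit — skip.
g = 3: 3^44 ≡ 177; 3^8 ≡ 153 — none is 1, so 3 is a primitive root.
Hence the least primitive root of 178 is 3.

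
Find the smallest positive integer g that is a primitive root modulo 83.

φ(83) = 83 − 1 = 82 = 2 · 41.
Test candidates g = 2, 3, … against the prime factors q ∈ {2, 41} of φ(83): g is a generator iff g^(82/q) ≢ 1 for every such q.
g = 2: 2^41 ≡ 82; 2^2 ≡ 4 — none is 1, so 2 is a primitive root.
Hence the least primitive root of 83 is 2.

2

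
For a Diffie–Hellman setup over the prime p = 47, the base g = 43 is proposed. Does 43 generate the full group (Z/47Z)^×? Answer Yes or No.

Yes

φ(47) = 47 − 1 = 46 = 2 · 23.
Test 43^(46/q) mod 47 for each prime factor q of 46:
43^23 ≡ 46 (mod 47)  [q = 2: ≢ 1 ✓]
43^2 ≡ 16 (mod 47)  [q = 23: ≢ 1 ✓]
None equal 1, so ord_47(43) = 46: 43 is a primitive root.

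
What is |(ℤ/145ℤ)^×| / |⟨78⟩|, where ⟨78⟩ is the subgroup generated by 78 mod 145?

By Lagrange's theorem, ord_145(78) divides φ(145) = φ(5·29) = (5−1)·(29−1) = 4·28 = 112 = 2^4 · 7.
Divisors of 112: 1, 2, 4, 7, 8, 14, 16, 28, 56, 112.
Test each divisor d:
78^1 ≡ 78
78^2 ≡ 139
78^4 ≡ 36
78^7 ≡ 117
78^8 ≡ 136
78^14 ≡ 59
78^16 ≡ 81
78^28 ≡ 1
Thus |⟨78⟩| = ord(78) = 28.
The index is φ(145) / ord(78) = 112 / 28 = 4.

4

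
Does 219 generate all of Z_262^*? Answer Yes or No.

Yes

φ(262) = φ(2)·φ(131) = 1·130 = 130 = 2 · 5 · 13.
219 is a primitive root mod 262 iff 219^(φ(262)/q) ≢ 1 for every prime q | φ(262), i.e. q ∈ {2, 5, 13}.
219^65 ≡ 261 (mod 262)  [q = 2: ≢ 1 ✓]
219^26 ≡ 89 (mod 262)  [q = 5: ≢ 1 ✓]
219^10 ≡ 99 (mod 262)  [q = 13: ≢ 1 ✓]
None equal 1, so ord_262(219) = 130: 219 is a primitive root.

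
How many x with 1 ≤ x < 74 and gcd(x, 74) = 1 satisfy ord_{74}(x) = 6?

2

φ(74) = φ(2)·φ(37) = 1·36 = 36 = 2^2 · 3^2.
(Z/74Z)^× is cyclic (|G| = 36); a cyclic group of order m has exactly φ(d) elements of each order d | m, and none otherwise.
6 = 2 · 3 divides 36, and φ(6) = 2.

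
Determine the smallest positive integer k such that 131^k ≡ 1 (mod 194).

32

Since 131 ∈ (Z/194Z)^×, its order divides φ(194) = φ(2)·φ(97) = 1·96 = 96 = 2^5 · 3.
Divisors of 96: 1, 2, 3, 4, 6, 8, 12, 16, 24, 32, 48, 96.
Evaluate successive powers at the divisors of 96:
131^1 ≡ 131 (mod 194)
131^2 ≡ 89 (mod 194)
131^3 ≡ 19 (mod 194)
131^4 ≡ 161 (mod 194)
131^6 ≡ 167 (mod 194)
131^8 ≡ 119 (mod 194)
131^12 ≡ 147 (mod 194)
131^16 ≡ 193 (mod 194)
131^24 ≡ 75 (mod 194)
131^32 ≡ 1 (mod 194) ✓
Therefore the multiplicative order of 131 modulo 194 is 32.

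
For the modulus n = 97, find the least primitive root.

5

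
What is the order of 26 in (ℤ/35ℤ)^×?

6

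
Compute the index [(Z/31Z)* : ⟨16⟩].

6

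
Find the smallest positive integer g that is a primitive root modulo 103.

5

φ(103) = 103 − 1 = 102 = 2 · 3 · 17.
Test candidates g = 2, 3, … against the prime factors q ∈ {2, 3, 17} of φ(103): g is a generator iff g^(102/q) ≢ 1 for every such q.
g = 2: 2^51 ≡ 1 — hits 1, so not a primitive root.
g = 3: 3^51 ≡ 102; 3^34 ≡ 1 — hits 1, so not a primitive root.
g = 4: 4^51 ≡ 1 — hits 1, so not a primitive root.
g = 5: 5^51 ≡ 102; 5^34 ≡ 56; 5^6 ≡ 72 — none is 1, so 5 is a primitive root.
The smallest primitive root modulo 103 is 5.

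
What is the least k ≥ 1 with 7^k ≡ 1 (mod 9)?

By Lagrange's theorem, ord_9(7) divides φ(9) = φ(3^2) = 3·(3−1) = 6 = 2 · 3.
Divisors of 6: 1, 2, 3, 6.
Evaluate successive powers at the divisors of 6:
7^1 ≡ 7 (mod 9)
7^2 ≡ 4 (mod 9)
7^3 ≡ 1 (mod 9) ✓
Hence ord(7) = 3.

3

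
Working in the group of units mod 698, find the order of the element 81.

The order of 81 must divide φ(698) = φ(2)·φ(349) = 1·348 = 348 = 2^2 · 3 · 29.
Divisors of 348: 1, 2, 3, 4, 6, 12, 29, 58, 87, 116, 174, 348.
Compute 81^d (mod 698) for the divisors d until we hit 1:
81^1 ≡ 81 (mod 698)
81^2 ≡ 279 (mod 698)
81^3 ≡ 263 (mod 698)
81^4 ≡ 363 (mod 698)
81^6 ≡ 67 (mod 698)
81^12 ≡ 301 (mod 698)
81^29 ≡ 471 (mod 698)
81^58 ≡ 575 (mod 698)
81^87 ≡ 1 (mod 698) ✓
Therefore the multiplicative order of 81 modulo 698 is 87.

87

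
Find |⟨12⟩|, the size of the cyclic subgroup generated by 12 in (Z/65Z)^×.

By Lagrange's theorem, ord_65(12) divides φ(65) = φ(5·13) = (5−1)·(13−1) = 4·12 = 48 = 2^4 · 3.
Divisors of 48: 1, 2, 3, 4, 6, 8, 12, 16, 24, 48.
Evaluate successive powers at the divisors of 48:
12^1 ≡ 12 (mod 65)
12^2 ≡ 14 (mod 65)
12^3 ≡ 38 (mod 65)
12^4 ≡ 1 (mod 65) ✓
The smallest such exponent is 4, so the order of 12 is 4.

4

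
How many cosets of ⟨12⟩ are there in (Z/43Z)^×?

Since 12 ∈ (Z/43Z)^×, its order divides φ(43) = 43 − 1 = 42 = 2 · 3 · 7.
Divisors of 42: 1, 2, 3, 6, 7, 14, 21, 42.
Check 12^d mod 43 for each divisor in increasing order:
12^1 ≡ 12 (mod 43)
12^2 ≡ 15 (mod 43)
12^3 ≡ 8 (mod 43)
12^6 ≡ 21 (mod 43)
12^7 ≡ 37 (mod 43)
12^14 ≡ 36 (mod 43)
12^21 ≡ 42 (mod 43)
12^42 ≡ 1 (mod 43) ✓
Thus |⟨12⟩| = ord(12) = 42.
[(Z/43Z)^× : ⟨12⟩] = 42/42 = 1.

1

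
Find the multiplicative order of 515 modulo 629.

Since 515 ∈ (Z/629Z)^×, its order divides φ(629) = φ(17·37) = (17−1)·(37−1) = 16·36 = 576 = 2^6 · 3^2.
Divisors of 576: 1, 2, 3, 4, 6, 8, 9, 12, 16, 18, 24, 32, 36, 48, 64, 72, 96, 144, 192, 288, 576.
Check 515^d mod 629 for each divisor in increasing order:
515^1 ≡ 515 (mod 629)
515^2 ≡ 416 (mod 629)
515^3 ≡ 380 (mod 629)
515^4 ≡ 81 (mod 629)
515^6 ≡ 359 (mod 629)
515^8 ≡ 271 (mod 629)
515^9 ≡ 556 (mod 629)
515^12 ≡ 565 (mod 629)
515^16 ≡ 477 (mod 629)
515^18 ≡ 297 (mod 629)
515^24 ≡ 322 (mod 629)
515^32 ≡ 460 (mod 629)
515^36 ≡ 149 (mod 629)
515^48 ≡ 528 (mod 629)
515^64 ≡ 256 (mod 629)
515^72 ≡ 186 (mod 629)
515^96 ≡ 137 (mod 629)
515^144 ≡ 1 (mod 629) ✓
So ord_629(515) = 144.

144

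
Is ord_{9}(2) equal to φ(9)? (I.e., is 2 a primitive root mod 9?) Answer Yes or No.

Yes

φ(9) = φ(3^2) = 3·(3−1) = 6 = 2 · 3.
Test 2^(6/q) mod 9 for each prime factor q of 6:
2^3 ≡ 8 (mod 9)  [q = 2: ≢ 1 ✓]
2^2 ≡ 4 (mod 9)  [q = 3: ≢ 1 ✓]
None equal 1, so ord_9(2) = 6: 2 is a primitive root.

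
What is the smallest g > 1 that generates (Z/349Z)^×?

φ(349) = 349 − 1 = 348 = 2^2 · 3 · 29.
g is a primitive root iff g^(348/q) ≢ 1 (mod 349) for each prime q ∈ {2, 3, 29}.
g = 2: 2^174 ≡ 348; 2^116 ≡ 226; 2^12 ≡ 257 — none is 1, so 2 is a primitive root.
So 2 is the smallest generator of (Z/349Z)^×.

2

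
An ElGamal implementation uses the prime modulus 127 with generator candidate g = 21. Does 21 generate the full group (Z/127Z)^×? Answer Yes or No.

No

φ(127) = 127 − 1 = 126 = 2 · 3^2 · 7.
Test 21^(126/q) mod 127 for each prime factor q of 126:
21^63 ≡ 1 (mod 127)  [q = 2: ≡ 1 ✗]
21^42 ≡ 19 (mod 127)  [q = 3: ≢ 1 ✓]
21^18 ≡ 2 (mod 127)  [q = 7: ≢ 1 ✓]
Since 21^63 ≡ 1, the order of 21 divides 63 < 126, so 21 is not a primitive root.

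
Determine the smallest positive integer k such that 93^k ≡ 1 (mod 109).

By Lagrange's theorem, ord_109(93) divides φ(109) = 109 − 1 = 108 = 2^2 · 3^3.
Divisors of 108: 1, 2, 3, 4, 6, 9, 12, 18, 27, 36, 54, 108.
Evaluate successive powers at the divisors of 108:
93^1 ≡ 93 (mod 109)
93^2 ≡ 38 (mod 109)
93^3 ≡ 46 (mod 109)
93^4 ≡ 27 (mod 109)
93^6 ≡ 45 (mod 109)
93^9 ≡ 108 (mod 109)
93^12 ≡ 63 (mod 109)
93^18 ≡ 1 (mod 109) ✓
Hence ord(93) = 18.

18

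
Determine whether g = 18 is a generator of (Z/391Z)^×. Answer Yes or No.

No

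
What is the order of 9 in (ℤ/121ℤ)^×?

5

The order of 9 must divide φ(121) = φ(11^2) = 11·(11−1) = 110 = 2 · 5 · 11.
Divisors of 110: 1, 2, 5, 10, 11, 22, 55, 110.
Compute 9^d (mod 121) for the divisors d until we hit 1:
9^1 ≡ 9
9^2 ≡ 81
9^5 ≡ 1
Therefore the multiplicative order of 9 modulo 121 is 5.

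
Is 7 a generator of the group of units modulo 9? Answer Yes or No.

No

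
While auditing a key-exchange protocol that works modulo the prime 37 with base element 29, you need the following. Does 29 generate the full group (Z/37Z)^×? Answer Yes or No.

No

φ(37) = 37 − 1 = 36 = 2^2 · 3^2.
Test 29^(36/q) mod 37 for each prime factor q of 36:
29^18 ≡ 36 (mod 37)  [q = 2: ≢ 1 ✓]
29^12 ≡ 1 (mod 37)  [q = 3: ≡ 1 ✗]
The check at q = 3 fails, so 29 generates a proper subgroup.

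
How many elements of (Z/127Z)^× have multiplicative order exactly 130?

φ(127) = 127 − 1 = 126 = 2 · 3^2 · 7.
Since (Z/127Z)^× is cyclic of order 126, the number of elements of order d is φ(d) when d | 126 and 0 otherwise.
130 does not divide 126, so no element of (Z/127Z)^× has order 130.

0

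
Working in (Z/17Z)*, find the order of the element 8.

8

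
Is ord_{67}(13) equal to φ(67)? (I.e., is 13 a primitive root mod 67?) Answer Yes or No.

Yes

φ(67) = 67 − 1 = 66 = 2 · 3 · 11.
An element g generates (Z/67Z)^× iff g^(66/q) ≢ 1 (mod 67) for each prime q ∈ {2, 3, 11}.
13^33 ≡ 66 (mod 67)  [q = 2: ≢ 1 ✓]
13^22 ≡ 37 (mod 67)  [q = 3: ≢ 1 ✓]
13^6 ≡ 62 (mod 67)  [q = 11: ≢ 1 ✓]
None equal 1, so ord_67(13) = 66: 13 is a primitive root.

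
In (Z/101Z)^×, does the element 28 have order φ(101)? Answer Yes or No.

Yes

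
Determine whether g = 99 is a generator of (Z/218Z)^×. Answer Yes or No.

Yes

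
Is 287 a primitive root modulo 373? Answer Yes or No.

φ(373) = 373 − 1 = 372 = 2^2 · 3 · 31.
It suffices to check that the order of 287 is not a proper divisor of 372: compute 287^(372/q) for q ∈ {2, 3, 31}.
287^186 ≡ 1 (mod 373)  [q = 2: ≡ 1 ✗]
287^124 ≡ 1 (mod 373)  [q = 3: ≡ 1 ✗]
287^12 ≡ 30 (mod 373)  [q = 31: ≢ 1 ✓]
287^186 ≡ 1 shows ord(287) | 186, strictly less than φ(373); not a primitive root.

No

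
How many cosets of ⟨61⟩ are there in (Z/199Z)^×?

Since 61 ∈ (Z/199Z)^×, its order divides φ(199) = 199 − 1 = 198 = 2 · 3^2 · 11.
Divisors of 198: 1, 2, 3, 6, 9, 11, 18, 22, 33, 66, 99, 198.
Compute 61^d (mod 199) for the divisors d until we hit 1:
61^1 ≡ 61 (mod 199)
61^2 ≡ 139 (mod 199)
61^3 ≡ 121 (mod 199)
61^6 ≡ 114 (mod 199)
61^9 ≡ 63 (mod 199)
61^11 ≡ 1 (mod 199) ✓
The order of 61 is 11, so the subgroup it generates has 11 elements.
[(Z/199Z)^× : ⟨61⟩] = 198/11 = 18.

18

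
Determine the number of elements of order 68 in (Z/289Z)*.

32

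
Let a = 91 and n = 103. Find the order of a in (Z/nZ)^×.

The order of 91 must divide φ(103) = 103 − 1 = 102 = 2 · 3 · 17.
Divisors of 102: 1, 2, 3, 6, 17, 34, 51, 102.
Evaluate successive powers at the divisors of 102:
91^1 ≡ 91 (mod 103)
91^2 ≡ 41 (mod 103)
91^3 ≡ 23 (mod 103)
91^6 ≡ 14 (mod 103)
91^17 ≡ 46 (mod 103)
91^34 ≡ 56 (mod 103)
91^51 ≡ 1 (mod 103) ✓
Therefore the multiplicative order of 91 modulo 103 is 51.

51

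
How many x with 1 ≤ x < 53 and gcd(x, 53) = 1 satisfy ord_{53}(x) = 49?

0

φ(53) = 53 − 1 = 52 = 2^2 · 13.
(Z/53Z)^× is cyclic (|G| = 52); a cyclic group of order m has exactly φ(d) elements of each order d | m, and none otherwise.
Since 49 ∤ 52, the count is 0.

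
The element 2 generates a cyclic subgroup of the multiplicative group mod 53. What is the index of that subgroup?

By Lagrange's theorem, ord_53(2) divides φ(53) = 53 − 1 = 52 = 2^2 · 13.
Divisors of 52: 1, 2, 4, 13, 26, 52.
Compute 2^d (mod 53) for the divisors d until we hit 1:
2^1 ≡ 2 (mod 53)
2^2 ≡ 4 (mod 53)
2^4 ≡ 16 (mod 53)
2^13 ≡ 30 (mod 53)
2^26 ≡ 52 (mod 53)
2^52 ≡ 1 (mod 53) ✓
So ord_53(2) = 52, hence |⟨2⟩| = 52.
Index = |(Z/53Z)^×| / |⟨2⟩| = 52 / 52 = 1.

1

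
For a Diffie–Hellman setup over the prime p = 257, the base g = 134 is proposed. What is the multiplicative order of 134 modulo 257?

64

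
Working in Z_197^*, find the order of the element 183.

4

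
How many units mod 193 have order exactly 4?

2

φ(193) = 193 − 1 = 192 = 2^6 · 3.
In a cyclic group of order 192, there are φ(d) elements of order d for each divisor d of 192, and zero for non-divisors.
4 = 2^2 divides 192, and φ(4) = 2.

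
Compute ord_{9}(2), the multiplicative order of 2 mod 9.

6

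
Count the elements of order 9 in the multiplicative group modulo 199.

6

φ(199) = 199 − 1 = 198 = 2 · 3^2 · 11.
In a cyclic group of order 198, there are φ(d) elements of order d for each divisor d of 198, and zero for non-divisors.
9 = 3^2 divides 198, and φ(9) = 6.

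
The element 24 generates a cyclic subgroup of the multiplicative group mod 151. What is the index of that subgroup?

3

By Lagrange's theorem, ord_151(24) divides φ(151) = 151 − 1 = 150 = 2 · 3 · 5^2.
Divisors of 150: 1, 2, 3, 5, 6, 10, 15, 25, 30, 50, 75, 150.
Compute 24^d (mod 151) for the divisors d until we hit 1:
24^1 ≡ 24 (mod 151)
24^2 ≡ 123 (mod 151)
24^3 ≡ 83 (mod 151)
24^5 ≡ 92 (mod 151)
24^6 ≡ 94 (mod 151)
24^10 ≡ 8 (mod 151)
24^15 ≡ 132 (mod 151)
24^25 ≡ 150 (mod 151)
24^30 ≡ 59 (mod 151)
24^50 ≡ 1 (mod 151) ✓
So ord_151(24) = 50, hence |⟨24⟩| = 50.
[(Z/151Z)^× : ⟨24⟩] = 150/50 = 3.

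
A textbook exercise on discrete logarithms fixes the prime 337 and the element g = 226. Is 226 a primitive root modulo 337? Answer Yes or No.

No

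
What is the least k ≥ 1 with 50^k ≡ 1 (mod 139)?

138

Since 50 ∈ (Z/139Z)^×, its order divides φ(139) = 139 − 1 = 138 = 2 · 3 · 23.
Divisors of 138: 1, 2, 3, 6, 23, 46, 69, 138.
Compute 50^d (mod 139) for the divisors d until we hit 1:
50^1 ≡ 50 (mod 139)
50^2 ≡ 137 (mod 139)
50^3 ≡ 39 (mod 139)
50^6 ≡ 131 (mod 139)
50^23 ≡ 43 (mod 139)
50^46 ≡ 42 (mod 139)
50^69 ≡ 138 (mod 139)
50^138 ≡ 1 (mod 139) ✓
Therefore the multiplicative order of 50 modulo 139 is 138.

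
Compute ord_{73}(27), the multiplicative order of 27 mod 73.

The order of 27 must divide φ(73) = 73 − 1 = 72 = 2^3 · 3^2.
Divisors of 72: 1, 2, 3, 4, 6, 8, 9, 12, 18, 24, 36, 72.
Evaluate successive powers at the divisors of 72:
27^1 ≡ 27
27^2 ≡ 72
27^3 ≡ 46
27^4 ≡ 1
Therefore the multiplicative order of 27 modulo 73 is 4.

4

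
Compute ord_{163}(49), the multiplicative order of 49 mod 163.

81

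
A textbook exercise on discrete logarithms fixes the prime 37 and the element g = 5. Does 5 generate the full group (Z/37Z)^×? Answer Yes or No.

φ(37) = 37 − 1 = 36 = 2^2 · 3^2.
An element g generates (Z/37Z)^× iff g^(36/q) ≢ 1 (mod 37) for each prime q ∈ {2, 3}.
5^18 ≡ 36 (mod 37)  [q = 2: ≢ 1 ✓]
5^12 ≡ 10 (mod 37)  [q = 3: ≢ 1 ✓]
All checks pass, so 5 has order 36 and is a primitive root modulo 37.

Yes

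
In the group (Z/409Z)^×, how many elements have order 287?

0

φ(409) = 409 − 1 = 408 = 2^3 · 3 · 17.
(Z/409Z)^× is cyclic (|G| = 408); a cyclic group of order m has exactly φ(d) elements of each order d | m, and none otherwise.
Here 408 is not a multiple of 287, so there are no elements of order 287.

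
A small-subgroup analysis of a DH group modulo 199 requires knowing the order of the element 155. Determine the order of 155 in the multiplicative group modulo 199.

99

Since 155 ∈ (Z/199Z)^×, its order divides φ(199) = 199 − 1 = 198 = 2 · 3^2 · 11.
Divisors of 198: 1, 2, 3, 6, 9, 11, 18, 22, 33, 66, 99, 198.
Evaluate successive powers at the divisors of 198:
155^1 ≡ 155 (mod 199)
155^2 ≡ 145 (mod 199)
155^3 ≡ 187 (mod 199)
155^6 ≡ 144 (mod 199)
155^9 ≡ 63 (mod 199)
155^11 ≡ 180 (mod 199)
155^18 ≡ 188 (mod 199)
155^22 ≡ 162 (mod 199)
155^33 ≡ 106 (mod 199)
155^66 ≡ 92 (mod 199)
155^99 ≡ 1 (mod 199) ✓
The smallest such exponent is 99, so the order of 155 is 99.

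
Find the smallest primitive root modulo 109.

6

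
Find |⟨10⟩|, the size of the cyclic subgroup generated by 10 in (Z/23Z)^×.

Since 10 ∈ (Z/23Z)^×, its order divides φ(23) = 23 − 1 = 22 = 2 · 11.
Divisors of 22: 1, 2, 11, 22.
Evaluate successive powers at the divisors of 22:
10^1 ≡ 10 (mod 23)
10^2 ≡ 8 (mod 23)
10^11 ≡ 22 (mod 23)
10^22 ≡ 1 (mod 23) ✓
So ord_23(10) = 22.

22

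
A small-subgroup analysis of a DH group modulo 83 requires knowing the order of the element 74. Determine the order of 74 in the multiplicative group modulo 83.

82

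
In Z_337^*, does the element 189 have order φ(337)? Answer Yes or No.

φ(337) = 337 − 1 = 336 = 2^4 · 3 · 7.
It suffices to check that the order of 189 is not a proper divisor of 336: compute 189^(336/q) for q ∈ {2, 3, 7}.
189^168 ≡ 1 (mod 337)  [q = 2: ≡ 1 ✗]
189^112 ≡ 1 (mod 337)  [q = 3: ≡ 1 ✗]
189^48 ≡ 1 (mod 337)  [q = 7: ≡ 1 ✗]
Since 189^168 ≡ 1, the order of 189 divides 168 < 336, so 189 is not a primitive root.

No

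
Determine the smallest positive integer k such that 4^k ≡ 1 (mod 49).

21

By Lagrange's theorem, ord_49(4) divides φ(49) = φ(7^2) = 7·(7−1) = 42 = 2 · 3 · 7.
Divisors of 42: 1, 2, 3, 6, 7, 14, 21, 42.
Compute 4^d (mod 49) for the divisors d until we hit 1:
4^1 ≡ 4 (mod 49)
4^2 ≡ 16 (mod 49)
4^3 ≡ 15 (mod 49)
4^6 ≡ 29 (mod 49)
4^7 ≡ 18 (mod 49)
4^14 ≡ 30 (mod 49)
4^21 ≡ 1 (mod 49) ✓
The smallest such exponent is 21, so the order of 4 is 21.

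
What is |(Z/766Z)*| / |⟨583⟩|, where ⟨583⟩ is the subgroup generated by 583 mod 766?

2

The order of 583 must divide φ(766) = φ(2)·φ(383) = 1·382 = 382 = 2 · 191.
Divisors of 382: 1, 2, 191, 382.
Check 583^d mod 766 for each divisor in increasing order:
583^1 ≡ 583 (mod 766)
583^2 ≡ 551 (mod 766)
583^191 ≡ 1 (mod 766) ✓
The order of 583 is 191, so the subgroup it generates has 191 elements.
[(Z/766Z)^× : ⟨583⟩] = 382/191 = 2.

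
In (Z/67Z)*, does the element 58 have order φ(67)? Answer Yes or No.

φ(67) = 67 − 1 = 66 = 2 · 3 · 11.
Test 58^(66/q) mod 67 for each prime factor q of 66:
58^33 ≡ 66 (mod 67)  [q = 2: ≢ 1 ✓]
58^22 ≡ 1 (mod 67)  [q = 3: ≡ 1 ✗]
58^6 ≡ 64 (mod 67)  [q = 11: ≢ 1 ✓]
The check at q = 3 fails, so 58 generates a proper subgroup.

No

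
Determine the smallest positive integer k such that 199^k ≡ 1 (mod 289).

272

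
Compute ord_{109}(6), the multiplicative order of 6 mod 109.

Since 6 ∈ (Z/109Z)^×, its order divides φ(109) = 109 − 1 = 108 = 2^2 · 3^3.
Divisors of 108: 1, 2, 3, 4, 6, 9, 12, 18, 27, 36, 54, 108.
Evaluate successive powers at the divisors of 108:
6^1 ≡ 6 (mod 109)
6^2 ≡ 36 (mod 109)
6^3 ≡ 107 (mod 109)
6^4 ≡ 97 (mod 109)
6^6 ≡ 4 (mod 109)
6^9 ≡ 101 (mod 109)
6^12 ≡ 16 (mod 109)
6^18 ≡ 64 (mod 109)
6^27 ≡ 33 (mod 109)
6^36 ≡ 63 (mod 109)
6^54 ≡ 108 (mod 109)
6^108 ≡ 1 (mod 109) ✓
The smallest such exponent is 108, so the order of 6 is 108.

108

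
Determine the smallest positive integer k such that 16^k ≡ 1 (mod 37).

9

By Lagrange's theorem, ord_37(16) divides φ(37) = 37 − 1 = 36 = 2^2 · 3^2.
Divisors of 36: 1, 2, 3, 4, 6, 9, 12, 18, 36.
Compute 16^d (mod 37) for the divisors d until we hit 1:
16^1 ≡ 16
16^2 ≡ 34
16^3 ≡ 26
16^4 ≡ 9
16^6 ≡ 10
16^9 ≡ 1
Hence ord(16) = 9.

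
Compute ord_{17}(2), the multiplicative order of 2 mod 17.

8

The order of 2 must divide φ(17) = 17 − 1 = 16 = 2^4.
Divisors of 16: 1, 2, 4, 8, 16.
Test each divisor d:
2^1 ≡ 2 (mod 17)
2^2 ≡ 4 (mod 17)
2^4 ≡ 16 (mod 17)
2^8 ≡ 1 (mod 17) ✓
The smallest such exponent is 8, so the order of 2 is 8.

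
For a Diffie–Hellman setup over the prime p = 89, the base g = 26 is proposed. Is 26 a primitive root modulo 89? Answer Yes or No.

φ(89) = 89 − 1 = 88 = 2^3 · 11.
An element g generates (Z/89Z)^× iff g^(88/q) ≢ 1 (mod 89) for each prime q ∈ {2, 11}.
26^44 ≡ 88 (mod 89)  [q = 2: ≢ 1 ✓]
26^8 ≡ 8 (mod 89)  [q = 11: ≢ 1 ✓]
None equal 1, so ord_89(26) = 88: 26 is a primitive root.

Yes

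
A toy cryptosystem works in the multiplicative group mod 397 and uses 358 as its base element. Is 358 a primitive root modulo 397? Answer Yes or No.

Yes

φ(397) = 397 − 1 = 396 = 2^2 · 3^2 · 11.
Test 358^(396/q) mod 397 for each prime factor q of 396:
358^198 ≡ 396 (mod 397)  [q = 2: ≢ 1 ✓]
358^132 ≡ 362 (mod 397)  [q = 3: ≢ 1 ✓]
358^36 ≡ 393 (mod 397)  [q = 11: ≢ 1 ✓]
None equal 1, so ord_397(358) = 396: 358 is a primitive root.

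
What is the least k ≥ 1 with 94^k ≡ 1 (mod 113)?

112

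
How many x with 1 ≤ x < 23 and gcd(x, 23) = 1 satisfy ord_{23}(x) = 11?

φ(23) = 23 − 1 = 22 = 2 · 11.
(Z/23Z)^× is cyclic (|G| = 22); a cyclic group of order m has exactly φ(d) elements of each order d | m, and none otherwise.
11 | 22, and φ(11) = 11 − 1 = 10.

10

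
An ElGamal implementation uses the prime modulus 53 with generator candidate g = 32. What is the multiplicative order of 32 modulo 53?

52

ord(32) | φ(53) = 53 − 1 = 52 = 2^2 · 13.
Divisors of 52: 1, 2, 4, 13, 26, 52.
Evaluate successive powers at the divisors of 52:
32^1 ≡ 32 (mod 53)
32^2 ≡ 17 (mod 53)
32^4 ≡ 24 (mod 53)
32^13 ≡ 30 (mod 53)
32^26 ≡ 52 (mod 53)
32^52 ≡ 1 (mod 53) ✓
The smallest such exponent is 52, so the order of 32 is 52.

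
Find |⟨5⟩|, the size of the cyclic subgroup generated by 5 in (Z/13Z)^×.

Since 5 ∈ (Z/13Z)^×, its order divides φ(13) = 13 − 1 = 12 = 2^2 · 3.
Divisors of 12: 1, 2, 3, 4, 6, 12.
Evaluate successive powers at the divisors of 12:
5^1 ≡ 5
5^2 ≡ 12
5^3 ≡ 8
5^4 ≡ 1
The smallest such exponent is 4, so the order of 5 is 4.

4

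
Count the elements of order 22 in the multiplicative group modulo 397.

φ(397) = 397 − 1 = 396 = 2^2 · 3^2 · 11.
Since (Z/397Z)^× is cyclic of order 396, the number of elements of order d is φ(d) when d | 396 and 0 otherwise.
22 = 2 · 11 divides 396, and φ(22) = 10.

10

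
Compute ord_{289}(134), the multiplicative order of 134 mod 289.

By Lagrange's theorem, ord_289(134) divides φ(289) = φ(17^2) = 17·(17−1) = 272 = 2^4 · 17.
Divisors of 272: 1, 2, 4, 8, 16, 17, 34, 68, 136, 272.
Compute 134^d (mod 289) for the divisors d until we hit 1:
134^1 ≡ 134 (mod 289)
134^2 ≡ 38 (mod 289)
134^4 ≡ 288 (mod 289)
134^8 ≡ 1 (mod 289) ✓
Hence ord(134) = 8.

8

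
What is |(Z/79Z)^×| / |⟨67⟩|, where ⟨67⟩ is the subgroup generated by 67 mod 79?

6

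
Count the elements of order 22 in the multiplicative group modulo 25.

0

φ(25) = φ(5^2) = 5·(5−1) = 20 = 2^2 · 5.
Since (Z/25Z)^× is cyclic of order 20, the number of elements of order d is φ(d) when d | 20 and 0 otherwise.
Here 20 is not a multiple of 22, so there are no elements of order 22.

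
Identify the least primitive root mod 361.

2

φ(361) = φ(19^2) = 19·(19−1) = 342 = 2 · 3^2 · 19.
g is a primitive root iff g^(342/q) ≢ 1 (mod 361) for each prime q ∈ {2, 3, 19}.
g = 2: 2^171 ≡ 360; 2^114 ≡ 292; 2^18 ≡ 58 — none is 1, so 2 is a primitive root.
Hence the least primitive root of 361 is 2.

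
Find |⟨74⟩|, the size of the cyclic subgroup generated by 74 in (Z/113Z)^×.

112

ord(74) | φ(113) = 113 − 1 = 112 = 2^4 · 7.
Divisors of 112: 1, 2, 4, 7, 8, 14, 16, 28, 56, 112.
Evaluate successive powers at the divisors of 112:
74^1 ≡ 74 (mod 113)
74^2 ≡ 52 (mod 113)
74^4 ≡ 105 (mod 113)
74^7 ≡ 65 (mod 113)
74^8 ≡ 64 (mod 113)
74^14 ≡ 44 (mod 113)
74^16 ≡ 28 (mod 113)
74^28 ≡ 15 (mod 113)
74^56 ≡ 112 (mod 113)
74^112 ≡ 1 (mod 113) ✓
So ord_113(74) = 112.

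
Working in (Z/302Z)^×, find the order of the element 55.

75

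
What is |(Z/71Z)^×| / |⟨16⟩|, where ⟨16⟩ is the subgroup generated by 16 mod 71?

2

Since 16 ∈ (Z/71Z)^×, its order divides φ(71) = 71 − 1 = 70 = 2 · 5 · 7.
Divisors of 70: 1, 2, 5, 7, 10, 14, 35, 70.
Evaluate successive powers at the divisors of 70:
16^1 ≡ 16 (mod 71)
16^2 ≡ 43 (mod 71)
16^5 ≡ 48 (mod 71)
16^7 ≡ 5 (mod 71)
16^10 ≡ 32 (mod 71)
16^14 ≡ 25 (mod 71)
16^35 ≡ 1 (mod 71) ✓
Thus |⟨16⟩| = ord(16) = 35.
Index = |(Z/71Z)^×| / |⟨16⟩| = 70 / 35 = 2.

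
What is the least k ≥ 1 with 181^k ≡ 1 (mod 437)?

198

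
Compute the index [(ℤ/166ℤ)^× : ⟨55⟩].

1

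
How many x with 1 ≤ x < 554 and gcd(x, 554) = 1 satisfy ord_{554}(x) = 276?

88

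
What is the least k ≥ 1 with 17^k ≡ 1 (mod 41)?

ord(17) | φ(41) = 41 − 1 = 40 = 2^3 · 5.
Divisors of 40: 1, 2, 4, 5, 8, 10, 20, 40.
Evaluate successive powers at the divisors of 40:
17^1 ≡ 17 (mod 41)
17^2 ≡ 2 (mod 41)
17^4 ≡ 4 (mod 41)
17^5 ≡ 27 (mod 41)
17^8 ≡ 16 (mod 41)
17^10 ≡ 32 (mod 41)
17^20 ≡ 40 (mod 41)
17^40 ≡ 1 (mod 41) ✓
So ord_41(17) = 40.

40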